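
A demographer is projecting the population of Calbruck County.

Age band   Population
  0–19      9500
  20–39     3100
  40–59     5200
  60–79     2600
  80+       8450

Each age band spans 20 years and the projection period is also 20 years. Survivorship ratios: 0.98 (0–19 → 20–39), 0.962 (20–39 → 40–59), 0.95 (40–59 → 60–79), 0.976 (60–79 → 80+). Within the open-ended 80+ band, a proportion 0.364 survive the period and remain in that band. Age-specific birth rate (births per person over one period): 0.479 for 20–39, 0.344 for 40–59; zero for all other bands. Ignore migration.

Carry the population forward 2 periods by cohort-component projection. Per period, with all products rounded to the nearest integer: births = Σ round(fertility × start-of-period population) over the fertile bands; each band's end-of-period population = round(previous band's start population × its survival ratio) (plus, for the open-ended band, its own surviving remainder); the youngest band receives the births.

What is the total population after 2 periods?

27347

[period 1]
Births: 3100 × 0.479 = 1485 ; 5200 × 0.344 = 1789 → total 3274
20–39: 9500 × 0.98 = 9310
40–59: 3100 × 0.962 = 2982
60–79: 5200 × 0.95 = 4940
80+: 2600 × 0.976 + 8450 × 0.364 = 2538 + 3076 = 5614
Population now: 0–19=3274, 20–39=9310, 40–59=2982, 60–79=4940, 80+=5614
[period 2]
Births: 9310 × 0.479 = 4459 ; 2982 × 0.344 = 1026 → total 5485
20–39: 3274 × 0.98 = 3209
40–59: 9310 × 0.962 = 8956
60–79: 2982 × 0.95 = 2833
80+: 4940 × 0.976 + 5614 × 0.364 = 4821 + 2043 = 6864
Population now: 0–19=5485, 20–39=3209, 40–59=8956, 60–79=2833, 80+=6864
Total after period 2: 5485 + 3209 + 8956 + 2833 + 6864 = 27347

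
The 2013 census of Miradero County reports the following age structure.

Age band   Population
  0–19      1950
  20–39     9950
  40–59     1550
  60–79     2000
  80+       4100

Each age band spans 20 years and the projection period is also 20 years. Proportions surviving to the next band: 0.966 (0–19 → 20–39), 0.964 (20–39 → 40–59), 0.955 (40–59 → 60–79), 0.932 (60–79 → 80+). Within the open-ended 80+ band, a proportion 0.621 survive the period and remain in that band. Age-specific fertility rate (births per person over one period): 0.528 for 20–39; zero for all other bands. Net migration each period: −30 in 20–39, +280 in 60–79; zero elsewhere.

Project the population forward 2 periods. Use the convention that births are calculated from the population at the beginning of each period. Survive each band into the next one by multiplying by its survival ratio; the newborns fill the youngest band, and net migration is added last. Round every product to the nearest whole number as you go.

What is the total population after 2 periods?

21630

Let group 1 be 0–19 through group 5 = 80+.
After projecting period 1:
Births: 9950 × 0.528 = 5254
Group 2: 1950 × 0.966 = 1884
Group 3: 9950 × 0.964 = 9592
Group 4: 1550 × 0.955 = 1480
Group 5: 2000 × 0.932 + 4100 × 0.621 = 1864 + 2546 = 4410
Net migration: Group 2 − 30 → 1854; Group 4 + 280 → 1760
End of period: [5254, 1854, 9592, 1760, 4410]
After projecting period 2:
Births: 1854 × 0.528 = 979
Group 2: 5254 × 0.966 = 5075
Group 3: 1854 × 0.964 = 1787
Group 4: 9592 × 0.955 = 9160
Group 5: 1760 × 0.932 + 4410 × 0.621 = 1640 + 2739 = 4379
Net migration: Group 2 − 30 → 5045; Group 4 + 280 → 9440
End of period: [979, 5045, 1787, 9440, 4379]
Total after period 2: 979 + 5045 + 1787 + 9440 + 4379 = 21630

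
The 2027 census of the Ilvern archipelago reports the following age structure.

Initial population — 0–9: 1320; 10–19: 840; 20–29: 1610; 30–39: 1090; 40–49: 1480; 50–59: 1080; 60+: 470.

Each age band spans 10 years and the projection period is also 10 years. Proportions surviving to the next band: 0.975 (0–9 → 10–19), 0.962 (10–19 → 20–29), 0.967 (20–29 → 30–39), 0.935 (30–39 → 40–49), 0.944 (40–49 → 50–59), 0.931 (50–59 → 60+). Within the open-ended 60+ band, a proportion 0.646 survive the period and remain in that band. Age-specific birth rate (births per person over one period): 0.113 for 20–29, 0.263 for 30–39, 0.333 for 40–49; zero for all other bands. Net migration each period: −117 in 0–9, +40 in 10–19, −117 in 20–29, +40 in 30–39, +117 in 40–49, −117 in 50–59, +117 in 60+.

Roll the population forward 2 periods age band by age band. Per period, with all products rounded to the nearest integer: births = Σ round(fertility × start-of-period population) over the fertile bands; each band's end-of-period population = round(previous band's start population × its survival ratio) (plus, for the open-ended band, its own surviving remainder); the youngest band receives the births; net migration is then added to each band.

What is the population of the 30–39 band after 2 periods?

708

After projecting period 1:
Births: 1610 × 0.113 = 182, 1090 × 0.263 = 287, 1480 × 0.333 = 493 ⇒ total 962
10–19: 1320 × 0.975 = 1287
20–29: 840 × 0.962 = 808
30–39: 1610 × 0.967 = 1557
40–49: 1090 × 0.935 = 1019
50–59: 1480 × 0.944 = 1397
60+: 1080 × 0.931 + 470 × 0.646 = 1005 + 304 = 1309
Net migration: 0–9 − 117 → 845; 10–19 + 40 → 1327; 20–29 − 117 → 691; 30–39 + 40 → 1597; 40–49 + 117 → 1136; 50–59 − 117 → 1280; 60+ + 117 → 1426
Giving 845 / 1327 / 691 / 1597 / 1136 / 1280 / 1426.
After projecting period 2:
Births: 691 × 0.113 = 78, 1597 × 0.263 = 420, 1136 × 0.333 = 378 ⇒ total 876
10–19: 845 × 0.975 = 824
20–29: 1327 × 0.962 = 1277
30–39: 691 × 0.967 = 668
40–49: 1597 × 0.935 = 1493
50–59: 1136 × 0.944 = 1072
60+: 1280 × 0.931 + 1426 × 0.646 = 1192 + 921 = 2113
Net migration: 0–9 − 117 → 759; 10–19 + 40 → 864; 20–29 − 117 → 1160; 30–39 + 40 → 708; 40–49 + 117 → 1610; 50–59 − 117 → 955; 60+ + 117 → 2230
Giving 759 / 864 / 1160 / 708 / 1610 / 955 / 2230.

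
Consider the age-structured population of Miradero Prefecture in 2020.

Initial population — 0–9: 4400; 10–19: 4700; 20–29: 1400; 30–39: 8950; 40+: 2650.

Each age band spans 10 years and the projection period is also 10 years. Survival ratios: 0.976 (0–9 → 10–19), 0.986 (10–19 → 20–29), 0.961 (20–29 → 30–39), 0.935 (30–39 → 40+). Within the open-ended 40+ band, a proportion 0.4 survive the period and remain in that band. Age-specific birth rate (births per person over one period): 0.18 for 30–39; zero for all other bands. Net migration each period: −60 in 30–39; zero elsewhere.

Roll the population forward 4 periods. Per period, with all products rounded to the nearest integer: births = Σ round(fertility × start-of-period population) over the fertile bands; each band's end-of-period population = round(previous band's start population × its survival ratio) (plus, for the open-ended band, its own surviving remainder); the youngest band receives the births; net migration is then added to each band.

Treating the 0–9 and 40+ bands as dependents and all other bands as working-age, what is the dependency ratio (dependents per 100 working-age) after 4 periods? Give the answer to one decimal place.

[period 1]
Births: 8950 × 0.18 = 1611
10–19: 4400 × 0.976 = 4294
20–29: 4700 × 0.986 = 4634
30–39: 1400 × 0.961 = 1345
40+: 8950 × 0.935 + 2650 × 0.4 = 8368 + 1060 = 9428
Net migration: 30–39 − 60 → 1285
→ [1611, 4294, 4634, 1285, 9428]
[period 2]
Births: 1285 × 0.18 = 231
10–19: 1611 × 0.976 = 1572
20–29: 4294 × 0.986 = 4234
30–39: 4634 × 0.961 = 4453
40+: 1285 × 0.935 + 9428 × 0.4 = 1201 + 3771 = 4972
Net migration: 30–39 − 60 → 4393
→ [231, 1572, 4234, 4393, 4972]
[period 3]
Births: 4393 × 0.18 = 791
10–19: 231 × 0.976 = 225
20–29: 1572 × 0.986 = 1550
30–39: 4234 × 0.961 = 4069
40+: 4393 × 0.935 + 4972 × 0.4 = 4107 + 1989 = 6096
Net migration: 30–39 − 60 → 4009
→ [791, 225, 1550, 4009, 6096]
[period 4]
Births: 4009 × 0.18 = 722
10–19: 791 × 0.976 = 772
20–29: 225 × 0.986 = 222
30–39: 1550 × 0.961 = 1490
40+: 4009 × 0.935 + 6096 × 0.4 = 3748 + 2438 = 6186
Net migration: 30–39 − 60 → 1430
→ [722, 772, 222, 1430, 6186]
Dependents (band 0–9 + band 40+) = 722 + 6186 = 6908; working-age = 2424; ratio = 6908/2424 × 100 = 285.0

285.0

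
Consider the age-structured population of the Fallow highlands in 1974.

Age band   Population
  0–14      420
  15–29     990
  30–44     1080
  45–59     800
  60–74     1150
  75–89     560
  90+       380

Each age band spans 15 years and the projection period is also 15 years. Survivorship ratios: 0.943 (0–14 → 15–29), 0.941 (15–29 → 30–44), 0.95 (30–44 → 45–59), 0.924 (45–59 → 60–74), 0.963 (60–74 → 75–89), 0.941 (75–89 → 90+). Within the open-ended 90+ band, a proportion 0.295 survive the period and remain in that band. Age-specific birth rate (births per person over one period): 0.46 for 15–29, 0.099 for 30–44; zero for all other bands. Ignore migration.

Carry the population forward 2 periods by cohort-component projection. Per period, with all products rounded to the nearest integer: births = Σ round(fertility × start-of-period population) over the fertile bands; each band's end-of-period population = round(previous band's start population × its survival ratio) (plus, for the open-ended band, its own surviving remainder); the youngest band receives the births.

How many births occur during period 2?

274

Period 1:
Births: 990 × 0.46 = 455  |  1080 × 0.099 = 107 ⇒ total 562
15–29: 420 × 0.943 = 396
30–44: 990 × 0.941 = 932
45–59: 1080 × 0.95 = 1026
60–74: 800 × 0.924 = 739
75–89: 1150 × 0.963 = 1107
90+: 560 × 0.941 + 380 × 0.295 = 527 + 112 = 639
Giving 562 / 396 / 932 / 1026 / 739 / 1107 / 639.
Period 2:
Births: 396 × 0.46 = 182  |  932 × 0.099 = 92 ⇒ total 274
15–29: 562 × 0.943 = 530
30–44: 396 × 0.941 = 373
45–59: 932 × 0.95 = 885
60–74: 1026 × 0.924 = 948
75–89: 739 × 0.963 = 712
90+: 1107 × 0.941 + 639 × 0.295 = 1042 + 189 = 1231
Giving 274 / 530 / 373 / 885 / 948 / 712 / 1231.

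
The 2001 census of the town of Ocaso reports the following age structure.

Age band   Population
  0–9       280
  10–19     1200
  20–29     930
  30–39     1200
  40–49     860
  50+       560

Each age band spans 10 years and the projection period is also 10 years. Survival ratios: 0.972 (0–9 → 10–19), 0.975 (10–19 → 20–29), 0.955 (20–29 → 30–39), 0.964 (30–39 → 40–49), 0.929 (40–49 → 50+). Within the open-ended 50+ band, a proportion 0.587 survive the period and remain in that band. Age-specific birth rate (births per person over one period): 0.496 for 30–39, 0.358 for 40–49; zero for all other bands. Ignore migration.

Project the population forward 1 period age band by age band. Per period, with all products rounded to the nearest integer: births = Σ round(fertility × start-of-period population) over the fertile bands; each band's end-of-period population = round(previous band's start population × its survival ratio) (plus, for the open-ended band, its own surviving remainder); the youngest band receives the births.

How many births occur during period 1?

— Period 1 —
Births: 1200 × 0.496 = 595 ; 860 × 0.358 = 308 → 903
10–19: 280 × 0.972 = 272
20–29: 1200 × 0.975 = 1170
30–39: 930 × 0.955 = 888
40–49: 1200 × 0.964 = 1157
50+: 860 × 0.929 + 560 × 0.587 = 799 + 329 = 1128
Population now: 0–9=903, 10–19=272, 20–29=1170, 30–39=888, 40–49=1157, 50+=1128

903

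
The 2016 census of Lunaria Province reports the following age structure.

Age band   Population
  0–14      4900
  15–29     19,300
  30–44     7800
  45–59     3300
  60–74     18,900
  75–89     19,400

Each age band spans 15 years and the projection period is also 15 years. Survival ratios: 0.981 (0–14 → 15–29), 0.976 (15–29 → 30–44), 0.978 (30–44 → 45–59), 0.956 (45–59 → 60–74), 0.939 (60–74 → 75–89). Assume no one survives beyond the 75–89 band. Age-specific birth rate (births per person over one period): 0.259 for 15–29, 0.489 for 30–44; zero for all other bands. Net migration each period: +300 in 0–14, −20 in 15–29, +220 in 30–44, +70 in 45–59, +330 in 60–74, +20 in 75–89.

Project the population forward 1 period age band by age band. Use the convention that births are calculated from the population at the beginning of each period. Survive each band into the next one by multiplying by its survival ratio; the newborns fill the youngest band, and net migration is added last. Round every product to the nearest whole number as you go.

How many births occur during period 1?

Call the groups 1 to 6, youngest first.
After projecting period 1:
Births: 19300 × 0.259 = 4999, 7800 × 0.489 = 3814 → 8813
Group 2: 4900 × 0.981 = 4807
Group 3: 19300 × 0.976 = 18837
Group 4: 7800 × 0.978 = 7628
Group 5: 3300 × 0.956 = 3155
Group 6: 18900 × 0.939 = 17747
Net migration: Group 1 + 300 → 9113; Group 2 − 20 → 4787; Group 3 + 220 → 19057; Group 4 + 70 → 7698; Group 5 + 330 → 3485; Group 6 + 20 → 17767
→ [9113, 4787, 19057, 7698, 3485, 17767]

8813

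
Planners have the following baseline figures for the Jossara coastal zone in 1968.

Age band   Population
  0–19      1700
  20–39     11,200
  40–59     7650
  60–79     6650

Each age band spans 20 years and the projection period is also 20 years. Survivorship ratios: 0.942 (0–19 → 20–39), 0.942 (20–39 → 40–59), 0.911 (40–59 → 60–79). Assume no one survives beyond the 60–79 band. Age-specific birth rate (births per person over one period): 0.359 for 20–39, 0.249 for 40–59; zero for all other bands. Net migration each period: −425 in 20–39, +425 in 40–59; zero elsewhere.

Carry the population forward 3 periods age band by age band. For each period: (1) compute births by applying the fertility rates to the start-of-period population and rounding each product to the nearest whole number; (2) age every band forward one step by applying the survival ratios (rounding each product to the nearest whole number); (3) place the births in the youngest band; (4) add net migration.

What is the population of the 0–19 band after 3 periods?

(Groups numbered youngest = 1 to oldest = 4.)
Period 1.
Births: 11200 × 0.359 = 4021  |  7650 × 0.249 = 1905 — total 5926
Group 2: 1700 × 0.942 = 1601
Group 3: 11200 × 0.942 = 10550
Group 4: 7650 × 0.911 = 6969
Net migration: Group 2 − 425 → 1176; Group 3 + 425 → 10975
Population now: 0–19=5926, 20–39=1176, 40–59=10975, 60–79=6969
Period 2.
Births: 1176 × 0.359 = 422  |  10975 × 0.249 = 2733 — total 3155
Group 2: 5926 × 0.942 = 5582
Group 3: 1176 × 0.942 = 1108
Group 4: 10975 × 0.911 = 9998
Net migration: Group 2 − 425 → 5157; Group 3 + 425 → 1533
Population now: 0–19=3155, 20–39=5157, 40–59=1533, 60–79=9998
Period 3.
Births: 5157 × 0.359 = 1851  |  1533 × 0.249 = 382 — total 2233
Group 2: 3155 × 0.942 = 2972
Group 3: 5157 × 0.942 = 4858
Group 4: 1533 × 0.911 = 1397
Net migration: Group 2 − 425 → 2547; Group 3 + 425 → 5283
Population now: 0–19=2233, 20–39=2547, 40–59=5283, 60–79=1397

2233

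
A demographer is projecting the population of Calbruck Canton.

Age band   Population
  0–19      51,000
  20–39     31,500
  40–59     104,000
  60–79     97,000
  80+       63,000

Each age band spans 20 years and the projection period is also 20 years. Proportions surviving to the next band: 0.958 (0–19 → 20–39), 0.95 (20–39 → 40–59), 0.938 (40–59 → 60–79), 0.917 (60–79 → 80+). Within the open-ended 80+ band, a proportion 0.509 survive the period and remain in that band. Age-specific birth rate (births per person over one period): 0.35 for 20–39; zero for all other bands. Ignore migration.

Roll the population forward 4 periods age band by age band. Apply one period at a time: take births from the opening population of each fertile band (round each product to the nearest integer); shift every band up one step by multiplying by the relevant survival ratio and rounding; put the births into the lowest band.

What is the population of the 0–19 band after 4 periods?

Let group 1 be 0–19 through group 5 = 80+.
Period 1:
Births: 31500 × 0.35 = 11025
Group 2: 51000 × 0.958 = 48858
Group 3: 31500 × 0.95 = 29925
Group 4: 104000 × 0.938 = 97552
Group 5: 97000 × 0.917 + 63000 × 0.509 = 88949 + 32067 = 121016
Giving 11025 / 48858 / 29925 / 97552 / 121016.
Period 2:
Births: 48858 × 0.35 = 17100
Group 2: 11025 × 0.958 = 10562
Group 3: 48858 × 0.95 = 46415
Group 4: 29925 × 0.938 = 28070
Group 5: 97552 × 0.917 + 121016 × 0.509 = 89455 + 61597 = 151052
Giving 17100 / 10562 / 46415 / 28070 / 151052.
Period 3:
Births: 10562 × 0.35 = 3697
Group 2: 17100 × 0.958 = 16382
Group 3: 10562 × 0.95 = 10034
Group 4: 46415 × 0.938 = 43537
Group 5: 28070 × 0.917 + 151052 × 0.509 = 25740 + 76885 = 102625
Giving 3697 / 16382 / 10034 / 43537 / 102625.
Period 4:
Births: 16382 × 0.35 = 5734
Group 2: 3697 × 0.958 = 3542
Group 3: 16382 × 0.95 = 15563
Group 4: 10034 × 0.938 = 9412
Group 5: 43537 × 0.917 + 102625 × 0.509 = 39923 + 52236 = 92159
Giving 5734 / 3542 / 15563 / 9412 / 92159.

5734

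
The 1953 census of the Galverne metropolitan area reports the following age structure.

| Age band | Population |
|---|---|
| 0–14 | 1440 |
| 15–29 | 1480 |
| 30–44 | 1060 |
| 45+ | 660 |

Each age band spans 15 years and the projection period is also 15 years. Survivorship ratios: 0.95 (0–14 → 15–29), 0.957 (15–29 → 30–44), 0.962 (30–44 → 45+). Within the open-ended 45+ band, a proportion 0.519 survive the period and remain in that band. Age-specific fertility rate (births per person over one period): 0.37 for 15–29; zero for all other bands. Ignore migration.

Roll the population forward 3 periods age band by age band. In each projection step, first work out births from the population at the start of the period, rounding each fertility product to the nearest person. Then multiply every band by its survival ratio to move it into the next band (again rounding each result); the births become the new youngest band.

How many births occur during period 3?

193

After projecting period 1:
Births: 1480 × 0.37 = 548
15–29: 1440 × 0.95 = 1368
30–44: 1480 × 0.957 = 1416
45+: 1060 × 0.962 + 660 × 0.519 = 1020 + 343 = 1363
Giving 548 / 1368 / 1416 / 1363.
After projecting period 2:
Births: 1368 × 0.37 = 506
15–29: 548 × 0.95 = 521
30–44: 1368 × 0.957 = 1309
45+: 1416 × 0.962 + 1363 × 0.519 = 1362 + 707 = 2069
Giving 506 / 521 / 1309 / 2069.
After projecting period 3:
Births: 521 × 0.37 = 193
15–29: 506 × 0.95 = 481
30–44: 521 × 0.957 = 499
45+: 1309 × 0.962 + 2069 × 0.519 = 1259 + 1074 = 2333
Giving 193 / 481 / 499 / 2333.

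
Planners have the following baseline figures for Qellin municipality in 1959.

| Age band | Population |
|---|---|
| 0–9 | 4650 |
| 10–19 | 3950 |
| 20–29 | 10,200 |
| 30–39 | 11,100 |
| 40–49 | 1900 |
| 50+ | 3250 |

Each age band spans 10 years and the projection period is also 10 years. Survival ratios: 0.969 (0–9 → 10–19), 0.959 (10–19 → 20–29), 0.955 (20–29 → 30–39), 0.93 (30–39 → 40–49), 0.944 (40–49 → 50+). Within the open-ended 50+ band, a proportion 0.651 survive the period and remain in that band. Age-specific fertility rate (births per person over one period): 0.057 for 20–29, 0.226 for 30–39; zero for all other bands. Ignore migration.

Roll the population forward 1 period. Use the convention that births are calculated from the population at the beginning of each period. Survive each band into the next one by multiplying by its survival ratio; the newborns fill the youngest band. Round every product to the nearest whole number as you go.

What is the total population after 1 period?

Call the bands 1 to 6, youngest first.
Period 1.
Births: 10200 × 0.057 = 581, 11100 × 0.226 = 2509 — total 3090
Band 2: 4650 × 0.969 = 4506
Band 3: 3950 × 0.959 = 3788
Band 4: 10200 × 0.955 = 9741
Band 5: 11100 × 0.93 = 10323
Band 6: 1900 × 0.944 + 3250 × 0.651 = 1794 + 2116 = 3910
Giving 3090 / 4506 / 3788 / 9741 / 10323 / 3910.
Total after period 1: 3090 + 4506 + 3788 + 9741 + 10323 + 3910 = 35358

35358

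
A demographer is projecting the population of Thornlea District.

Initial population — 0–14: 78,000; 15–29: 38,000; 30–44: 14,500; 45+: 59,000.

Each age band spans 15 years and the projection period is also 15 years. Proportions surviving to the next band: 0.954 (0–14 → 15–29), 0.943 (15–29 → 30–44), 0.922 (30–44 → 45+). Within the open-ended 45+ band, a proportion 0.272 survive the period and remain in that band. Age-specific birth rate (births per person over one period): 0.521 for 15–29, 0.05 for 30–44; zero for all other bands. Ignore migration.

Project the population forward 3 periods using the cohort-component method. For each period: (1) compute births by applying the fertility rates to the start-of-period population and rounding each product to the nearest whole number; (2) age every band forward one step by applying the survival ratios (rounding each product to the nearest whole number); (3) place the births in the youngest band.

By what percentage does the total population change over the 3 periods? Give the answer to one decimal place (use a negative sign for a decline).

-22.6

Call the bands 1 to 4, youngest first.
[period 1]
Births: 38000 * 0.521 = 19798  |  14500 * 0.05 = 725 — total 20523
Band 2: 78000 * 0.954 = 74412
Band 3: 38000 * 0.943 = 35834
Band 4: 14500 * 0.922 + 59000 * 0.272 = 13369 + 16048 = 29417
Giving 20523 / 74412 / 35834 / 29417.
[period 2]
Births: 74412 * 0.521 = 38769  |  35834 * 0.05 = 1792 — total 40561
Band 2: 20523 * 0.954 = 19579
Band 3: 74412 * 0.943 = 70171
Band 4: 35834 * 0.922 + 29417 * 0.272 = 33039 + 8001 = 41040
Giving 40561 / 19579 / 70171 / 41040.
[period 3]
Births: 19579 * 0.521 = 10201  |  70171 * 0.05 = 3509 — total 13710
Band 2: 40561 * 0.954 = 38695
Band 3: 19579 * 0.943 = 18463
Band 4: 70171 * 0.922 + 41040 * 0.272 = 64698 + 11163 = 75861
Giving 13710 / 38695 / 18463 / 75861.
Total: 189500 → 146729; change = -42771; percentage change = -22.6%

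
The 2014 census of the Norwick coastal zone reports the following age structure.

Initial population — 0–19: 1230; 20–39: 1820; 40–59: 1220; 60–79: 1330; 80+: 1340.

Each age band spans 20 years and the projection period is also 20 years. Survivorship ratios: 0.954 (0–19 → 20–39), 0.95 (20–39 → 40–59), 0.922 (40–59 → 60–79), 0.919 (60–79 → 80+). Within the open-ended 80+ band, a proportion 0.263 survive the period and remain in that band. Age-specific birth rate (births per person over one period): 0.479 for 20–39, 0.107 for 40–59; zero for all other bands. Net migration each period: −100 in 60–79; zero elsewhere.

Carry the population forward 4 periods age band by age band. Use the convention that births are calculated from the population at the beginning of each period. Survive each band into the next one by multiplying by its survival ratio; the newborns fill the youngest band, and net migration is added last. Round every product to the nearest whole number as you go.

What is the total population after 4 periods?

Period 1.
Births: 1820 × 0.479 = 872, 1220 × 0.107 = 131 — total 1003
20–39: 1230 × 0.954 = 1173
40–59: 1820 × 0.95 = 1729
60–79: 1220 × 0.922 = 1125
80+: 1330 × 0.919 + 1340 × 0.263 = 1222 + 352 = 1574
Net migration: 60–79 − 100 → 1025
Giving 1003 / 1173 / 1729 / 1025 / 1574.
Period 2.
Births: 1173 × 0.479 = 562, 1729 × 0.107 = 185 — total 747
20–39: 1003 × 0.954 = 957
40–59: 1173 × 0.95 = 1114
60–79: 1729 × 0.922 = 1594
80+: 1025 × 0.919 + 1574 × 0.263 = 942 + 414 = 1356
Net migration: 60–79 − 100 → 1494
Giving 747 / 957 / 1114 / 1494 / 1356.
Period 3.
Births: 957 × 0.479 = 458, 1114 × 0.107 = 119 — total 577
20–39: 747 × 0.954 = 713
40–59: 957 × 0.95 = 909
60–79: 1114 × 0.922 = 1027
80+: 1494 × 0.919 + 1356 × 0.263 = 1373 + 357 = 1730
Net migration: 60–79 − 100 → 927
Giving 577 / 713 / 909 / 927 / 1730.
Period 4.
Births: 713 × 0.479 = 342, 909 × 0.107 = 97 — total 439
20–39: 577 × 0.954 = 550
40–59: 713 × 0.95 = 677
60–79: 909 × 0.922 = 838
80+: 927 × 0.919 + 1730 × 0.263 = 852 + 455 = 1307
Net migration: 60–79 − 100 → 738
Giving 439 / 550 / 677 / 738 / 1307.
Total after period 4: 439 + 550 + 677 + 738 + 1307 = 3711

3711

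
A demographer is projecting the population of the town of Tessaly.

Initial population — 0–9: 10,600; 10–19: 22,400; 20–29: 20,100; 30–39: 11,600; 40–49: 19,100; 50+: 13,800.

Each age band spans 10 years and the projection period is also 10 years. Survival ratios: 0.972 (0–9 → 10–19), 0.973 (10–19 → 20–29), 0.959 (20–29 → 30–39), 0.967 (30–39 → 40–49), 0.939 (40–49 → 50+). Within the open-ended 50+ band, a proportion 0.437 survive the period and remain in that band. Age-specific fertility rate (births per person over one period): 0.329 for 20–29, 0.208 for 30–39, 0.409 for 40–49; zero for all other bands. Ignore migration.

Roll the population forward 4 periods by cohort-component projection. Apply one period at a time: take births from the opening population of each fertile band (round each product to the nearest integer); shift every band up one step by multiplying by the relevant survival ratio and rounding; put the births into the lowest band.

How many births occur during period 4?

15505

Call the groups 1 to 6, youngest first.
Period 1.
Births: 20100 × 0.329 = 6613, 11600 × 0.208 = 2413, 19100 × 0.409 = 7812 ⇒ total 16838
Group 2: 10600 × 0.972 = 10303
Group 3: 22400 × 0.973 = 21795
Group 4: 20100 × 0.959 = 19276
Group 5: 11600 × 0.967 = 11217
Group 6: 19100 × 0.939 + 13800 × 0.437 = 17935 + 6031 = 23966
Giving 16838 / 10303 / 21795 / 19276 / 11217 / 23966.
Period 2.
Births: 21795 × 0.329 = 7171, 19276 × 0.208 = 4009, 11217 × 0.409 = 4588 ⇒ total 15768
Group 2: 16838 × 0.972 = 16367
Group 3: 10303 × 0.973 = 10025
Group 4: 21795 × 0.959 = 20901
Group 5: 19276 × 0.967 = 18640
Group 6: 11217 × 0.939 + 23966 × 0.437 = 10533 + 10473 = 21006
Giving 15768 / 16367 / 10025 / 20901 / 18640 / 21006.
Period 3.
Births: 10025 × 0.329 = 3298, 20901 × 0.208 = 4347, 18640 × 0.409 = 7624 ⇒ total 15269
Group 2: 15768 × 0.972 = 15326
Group 3: 16367 × 0.973 = 15925
Group 4: 10025 × 0.959 = 9614
Group 5: 20901 × 0.967 = 20211
Group 6: 18640 × 0.939 + 21006 × 0.437 = 17503 + 9180 = 26683
Giving 15269 / 15326 / 15925 / 9614 / 20211 / 26683.
Period 4.
Births: 15925 × 0.329 = 5239, 9614 × 0.208 = 2000, 20211 × 0.409 = 8266 ⇒ total 15505
Group 2: 15269 × 0.972 = 14841
Group 3: 15326 × 0.973 = 14912
Group 4: 15925 × 0.959 = 15272
Group 5: 9614 × 0.967 = 9297
Group 6: 20211 × 0.939 + 26683 × 0.437 = 18978 + 11660 = 30638
Giving 15505 / 14841 / 14912 / 15272 / 9297 / 30638.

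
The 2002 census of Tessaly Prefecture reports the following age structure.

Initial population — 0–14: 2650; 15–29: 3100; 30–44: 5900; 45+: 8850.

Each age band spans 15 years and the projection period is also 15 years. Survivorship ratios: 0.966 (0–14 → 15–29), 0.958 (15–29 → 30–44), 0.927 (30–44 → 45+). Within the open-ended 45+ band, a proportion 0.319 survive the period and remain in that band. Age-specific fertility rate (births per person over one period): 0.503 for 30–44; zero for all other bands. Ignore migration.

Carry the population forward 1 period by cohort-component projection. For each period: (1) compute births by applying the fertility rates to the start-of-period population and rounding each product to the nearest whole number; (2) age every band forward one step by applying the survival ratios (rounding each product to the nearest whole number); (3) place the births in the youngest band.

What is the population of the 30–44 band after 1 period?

[period 1]
Births: 5900 × 0.503 = 2968
15–29: 2650 × 0.966 = 2560
30–44: 3100 × 0.958 = 2970
45+: 5900 × 0.927 + 8850 × 0.319 = 5469 + 2823 = 8292
Giving 2968 / 2560 / 2970 / 8292.

2970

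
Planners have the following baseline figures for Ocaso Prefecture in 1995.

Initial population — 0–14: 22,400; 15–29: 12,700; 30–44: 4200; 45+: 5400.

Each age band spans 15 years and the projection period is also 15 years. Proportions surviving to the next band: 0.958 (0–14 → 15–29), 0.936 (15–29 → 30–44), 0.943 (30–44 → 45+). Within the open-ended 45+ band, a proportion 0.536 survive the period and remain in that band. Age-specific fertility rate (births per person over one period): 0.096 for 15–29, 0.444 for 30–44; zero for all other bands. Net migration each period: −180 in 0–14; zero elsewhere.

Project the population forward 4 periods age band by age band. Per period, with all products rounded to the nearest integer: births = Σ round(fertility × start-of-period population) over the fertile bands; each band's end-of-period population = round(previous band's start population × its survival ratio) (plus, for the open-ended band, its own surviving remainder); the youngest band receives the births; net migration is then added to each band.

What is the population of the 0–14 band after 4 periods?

1634

— Period 1 —
Births: 12700 * 0.096 = 1219 ; 4200 * 0.444 = 1865 → total 3084
15–29: 22400 * 0.958 = 21459
30–44: 12700 * 0.936 = 11887
45+: 4200 * 0.943 + 5400 * 0.536 = 3961 + 2894 = 6855
Net migration: 0–14 − 180 → 2904
Giving 2904 / 21459 / 11887 / 6855.
— Period 2 —
Births: 21459 * 0.096 = 2060 ; 11887 * 0.444 = 5278 → total 7338
15–29: 2904 * 0.958 = 2782
30–44: 21459 * 0.936 = 20086
45+: 11887 * 0.943 + 6855 * 0.536 = 11209 + 3674 = 14883
Net migration: 0–14 − 180 → 7158
Giving 7158 / 2782 / 20086 / 14883.
— Period 3 —
Births: 2782 * 0.096 = 267 ; 20086 * 0.444 = 8918 → total 9185
15–29: 7158 * 0.958 = 6857
30–44: 2782 * 0.936 = 2604
45+: 20086 * 0.943 + 14883 * 0.536 = 18941 + 7977 = 26918
Net migration: 0–14 − 180 → 9005
Giving 9005 / 6857 / 2604 / 26918.
— Period 4 —
Births: 6857 * 0.096 = 658 ; 2604 * 0.444 = 1156 → total 1814
15–29: 9005 * 0.958 = 8627
30–44: 6857 * 0.936 = 6418
45+: 2604 * 0.943 + 26918 * 0.536 = 2456 + 14428 = 16884
Net migration: 0–14 − 180 → 1634
Giving 1634 / 8627 / 6418 / 16884.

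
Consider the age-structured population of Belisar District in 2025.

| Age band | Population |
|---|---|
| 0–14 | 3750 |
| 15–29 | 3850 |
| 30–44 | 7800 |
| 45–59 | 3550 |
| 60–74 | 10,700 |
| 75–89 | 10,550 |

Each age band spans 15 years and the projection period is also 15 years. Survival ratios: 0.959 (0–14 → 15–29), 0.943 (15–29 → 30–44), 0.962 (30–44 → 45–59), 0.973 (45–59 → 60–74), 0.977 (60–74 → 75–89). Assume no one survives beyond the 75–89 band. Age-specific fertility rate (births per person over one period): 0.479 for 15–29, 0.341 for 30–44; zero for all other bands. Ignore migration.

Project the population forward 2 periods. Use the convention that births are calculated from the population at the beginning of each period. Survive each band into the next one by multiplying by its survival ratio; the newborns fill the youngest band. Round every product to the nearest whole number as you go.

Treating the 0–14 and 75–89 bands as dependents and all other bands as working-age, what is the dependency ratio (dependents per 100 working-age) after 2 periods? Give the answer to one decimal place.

34.2

Let band 1 be 0–14 through band 6 = 75–89.
Period 1:
Births: 3850 × 0.479 = 1844  |  7800 × 0.341 = 2660 — total 4504
Band 2: 3750 × 0.959 = 3596
Band 3: 3850 × 0.943 = 3631
Band 4: 7800 × 0.962 = 7504
Band 5: 3550 × 0.973 = 3454
Band 6: 10700 × 0.977 = 10454
End of period: [4504, 3596, 3631, 7504, 3454, 10454]
Period 2:
Births: 3596 × 0.479 = 1722  |  3631 × 0.341 = 1238 — total 2960
Band 2: 4504 × 0.959 = 4319
Band 3: 3596 × 0.943 = 3391
Band 4: 3631 × 0.962 = 3493
Band 5: 7504 × 0.973 = 7301
Band 6: 3454 × 0.977 = 3375
End of period: [2960, 4319, 3391, 3493, 7301, 3375]
Dependents (band 0–14 + band 75–89) = 2960 + 3375 = 6335; working-age = 18504; ratio = 6335/18504 × 100 = 34.2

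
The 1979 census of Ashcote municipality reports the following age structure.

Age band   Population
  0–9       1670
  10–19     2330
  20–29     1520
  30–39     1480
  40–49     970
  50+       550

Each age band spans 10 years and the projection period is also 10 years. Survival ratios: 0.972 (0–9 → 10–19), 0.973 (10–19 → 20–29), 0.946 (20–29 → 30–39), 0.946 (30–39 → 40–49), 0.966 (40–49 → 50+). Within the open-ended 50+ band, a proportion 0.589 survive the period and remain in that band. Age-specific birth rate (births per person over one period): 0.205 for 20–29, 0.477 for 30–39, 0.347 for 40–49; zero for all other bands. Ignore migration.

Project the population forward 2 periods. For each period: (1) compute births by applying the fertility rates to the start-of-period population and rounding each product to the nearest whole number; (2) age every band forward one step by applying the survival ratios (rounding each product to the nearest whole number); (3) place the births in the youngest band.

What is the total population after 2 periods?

10133

After projecting period 1:
Births: 1520 * 0.205 = 312 ; 1480 * 0.477 = 706 ; 970 * 0.347 = 337 — total 1355
10–19: 1670 * 0.972 = 1623
20–29: 2330 * 0.973 = 2267
30–39: 1520 * 0.946 = 1438
40–49: 1480 * 0.946 = 1400
50+: 970 * 0.966 + 550 * 0.589 = 937 + 324 = 1261
Giving 1355 / 1623 / 2267 / 1438 / 1400 / 1261.
After projecting period 2:
Births: 2267 * 0.205 = 465 ; 1438 * 0.477 = 686 ; 1400 * 0.347 = 486 — total 1637
10–19: 1355 * 0.972 = 1317
20–29: 1623 * 0.973 = 1579
30–39: 2267 * 0.946 = 2145
40–49: 1438 * 0.946 = 1360
50+: 1400 * 0.966 + 1261 * 0.589 = 1352 + 743 = 2095
Giving 1637 / 1317 / 1579 / 2145 / 1360 / 2095.
Total after period 2: 1637 + 1317 + 1579 + 2145 + 1360 + 2095 = 10133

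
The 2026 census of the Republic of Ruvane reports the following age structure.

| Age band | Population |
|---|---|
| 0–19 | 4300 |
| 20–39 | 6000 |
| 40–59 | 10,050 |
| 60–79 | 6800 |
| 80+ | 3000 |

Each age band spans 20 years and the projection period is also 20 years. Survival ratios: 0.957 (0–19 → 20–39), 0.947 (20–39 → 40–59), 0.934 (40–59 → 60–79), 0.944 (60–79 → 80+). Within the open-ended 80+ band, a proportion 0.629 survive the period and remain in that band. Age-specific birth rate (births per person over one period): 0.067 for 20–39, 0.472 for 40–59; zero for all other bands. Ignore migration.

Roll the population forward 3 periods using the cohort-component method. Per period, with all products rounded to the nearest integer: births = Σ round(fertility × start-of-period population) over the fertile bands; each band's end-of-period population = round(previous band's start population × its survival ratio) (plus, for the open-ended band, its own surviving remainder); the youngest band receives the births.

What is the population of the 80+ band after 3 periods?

Call the bands 1 to 5, youngest first.
Period 1.
Births: 6000 * 0.067 = 402, 10050 * 0.472 = 4744 ⇒ total 5146
Band 2: 4300 * 0.957 = 4115
Band 3: 6000 * 0.947 = 5682
Band 4: 10050 * 0.934 = 9387
Band 5: 6800 * 0.944 + 3000 * 0.629 = 6419 + 1887 = 8306
Giving 5146 / 4115 / 5682 / 9387 / 8306.
Period 2.
Births: 4115 * 0.067 = 276, 5682 * 0.472 = 2682 ⇒ total 2958
Band 2: 5146 * 0.957 = 4925
Band 3: 4115 * 0.947 = 3897
Band 4: 5682 * 0.934 = 5307
Band 5: 9387 * 0.944 + 8306 * 0.629 = 8861 + 5224 = 14085
Giving 2958 / 4925 / 3897 / 5307 / 14085.
Period 3.
Births: 4925 * 0.067 = 330, 3897 * 0.472 = 1839 ⇒ total 2169
Band 2: 2958 * 0.957 = 2831
Band 3: 4925 * 0.947 = 4664
Band 4: 3897 * 0.934 = 3640
Band 5: 5307 * 0.944 + 14085 * 0.629 = 5010 + 8859 = 13869
Giving 2169 / 2831 / 4664 / 3640 / 13869.

13869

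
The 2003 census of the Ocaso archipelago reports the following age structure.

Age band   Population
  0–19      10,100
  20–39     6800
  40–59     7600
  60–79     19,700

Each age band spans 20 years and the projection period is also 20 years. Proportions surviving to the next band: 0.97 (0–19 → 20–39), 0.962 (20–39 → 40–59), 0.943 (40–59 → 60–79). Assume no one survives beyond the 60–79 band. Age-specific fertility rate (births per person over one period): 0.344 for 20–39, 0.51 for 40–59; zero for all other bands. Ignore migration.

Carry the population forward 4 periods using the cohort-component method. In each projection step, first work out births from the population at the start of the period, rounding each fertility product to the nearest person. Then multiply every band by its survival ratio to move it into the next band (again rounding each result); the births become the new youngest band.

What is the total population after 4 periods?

23598

Numbering the groups 1..4 from youngest to oldest:
— Period 1 —
Births: 6800 * 0.344 = 2339  |  7600 * 0.51 = 3876 → total 6215
Group 2: 10100 * 0.97 = 9797
Group 3: 6800 * 0.962 = 6542
Group 4: 7600 * 0.943 = 7167
Population now: 0–19=6215, 20–39=9797, 40–59=6542, 60–79=7167
— Period 2 —
Births: 9797 * 0.344 = 3370  |  6542 * 0.51 = 3336 → total 6706
Group 2: 6215 * 0.97 = 6029
Group 3: 9797 * 0.962 = 9425
Group 4: 6542 * 0.943 = 6169
Population now: 0–19=6706, 20–39=6029, 40–59=9425, 60–79=6169
— Period 3 —
Births: 6029 * 0.344 = 2074  |  9425 * 0.51 = 4807 → total 6881
Group 2: 6706 * 0.97 = 6505
Group 3: 6029 * 0.962 = 5800
Group 4: 9425 * 0.943 = 8888
Population now: 0–19=6881, 20–39=6505, 40–59=5800, 60–79=8888
— Period 4 —
Births: 6505 * 0.344 = 2238  |  5800 * 0.51 = 2958 → total 5196
Group 2: 6881 * 0.97 = 6675
Group 3: 6505 * 0.962 = 6258
Group 4: 5800 * 0.943 = 5469
Population now: 0–19=5196, 20–39=6675, 40–59=6258, 60–79=5469
Total after period 4: 5196 + 6675 + 6258 + 5469 = 23598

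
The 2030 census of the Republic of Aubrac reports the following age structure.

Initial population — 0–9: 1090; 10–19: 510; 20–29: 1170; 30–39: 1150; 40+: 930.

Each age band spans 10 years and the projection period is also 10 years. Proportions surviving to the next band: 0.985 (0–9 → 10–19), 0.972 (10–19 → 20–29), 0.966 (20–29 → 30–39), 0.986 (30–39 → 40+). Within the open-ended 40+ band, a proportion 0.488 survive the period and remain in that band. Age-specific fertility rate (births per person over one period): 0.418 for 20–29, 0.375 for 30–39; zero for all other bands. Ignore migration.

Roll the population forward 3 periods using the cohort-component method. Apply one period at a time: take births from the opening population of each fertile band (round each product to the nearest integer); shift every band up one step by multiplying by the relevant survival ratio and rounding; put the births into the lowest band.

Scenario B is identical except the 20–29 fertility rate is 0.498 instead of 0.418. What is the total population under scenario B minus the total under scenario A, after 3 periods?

Period 1:
Births: 1170 * 0.418 = 489 ; 1150 * 0.375 = 431 → total 920
10–19: 1090 * 0.985 = 1074
20–29: 510 * 0.972 = 496
30–39: 1170 * 0.966 = 1130
40+: 1150 * 0.986 + 930 * 0.488 = 1134 + 454 = 1588
Population now: 0–9=920, 10–19=1074, 20–29=496, 30–39=1130, 40+=1588
Period 2:
Births: 496 * 0.418 = 207 ; 1130 * 0.375 = 424 → total 631
10–19: 920 * 0.985 = 906
20–29: 1074 * 0.972 = 1044
30–39: 496 * 0.966 = 479
40+: 1130 * 0.986 + 1588 * 0.488 = 1114 + 775 = 1889
Population now: 0–9=631, 10–19=906, 20–29=1044, 30–39=479, 40+=1889
Period 3:
Births: 1044 * 0.418 = 436 ; 479 * 0.375 = 180 → total 616
10–19: 631 * 0.985 = 622
20–29: 906 * 0.972 = 881
30–39: 1044 * 0.966 = 1009
40+: 479 * 0.986 + 1889 * 0.488 = 472 + 922 = 1394
Population now: 0–9=616, 10–19=622, 20–29=881, 30–39=1009, 40+=1394
Scenario A total after 3 periods: 4522
Scenario B projection —
Period 1:
Births: 1170 * 0.498 = 583 ; 1150 * 0.375 = 431 → total 1014
10–19: 1090 * 0.985 = 1074
20–29: 510 * 0.972 = 496
30–39: 1170 * 0.966 = 1130
40+: 1150 * 0.986 + 930 * 0.488 = 1134 + 454 = 1588
Population now: 0–9=1014, 10–19=1074, 20–29=496, 30–39=1130, 40+=1588
Period 2:
Births: 496 * 0.498 = 247 ; 1130 * 0.375 = 424 → total 671
10–19: 1014 * 0.985 = 999
20–29: 1074 * 0.972 = 1044
30–39: 496 * 0.966 = 479
40+: 1130 * 0.986 + 1588 * 0.488 = 1114 + 775 = 1889
Population now: 0–9=671, 10–19=999, 20–29=1044, 30–39=479, 40+=1889
Period 3:
Births: 1044 * 0.498 = 520 ; 479 * 0.375 = 180 → total 700
10–19: 671 * 0.985 = 661
20–29: 999 * 0.972 = 971
30–39: 1044 * 0.966 = 1009
40+: 479 * 0.986 + 1889 * 0.488 = 472 + 922 = 1394
Population now: 0–9=700, 10–19=661, 20–29=971, 30–39=1009, 40+=1394
Scenario B total after 3 periods: 4735
Difference B − A = 4735 − 4522 = 213

213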